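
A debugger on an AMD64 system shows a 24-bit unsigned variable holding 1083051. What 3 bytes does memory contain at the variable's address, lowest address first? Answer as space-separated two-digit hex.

AB 86 10

1083051 in hexadecimal, padded to 24 bits, is 0x1086AB.
Split into bytes (most-significant first): 10 86 AB.
Little-endian stores the least-significant byte at the lowest address.
So at ascending addresses the bytes are AB 86 10.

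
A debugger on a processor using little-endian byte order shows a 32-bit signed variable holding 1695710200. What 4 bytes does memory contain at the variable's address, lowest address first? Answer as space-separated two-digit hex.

F8 7B 12 65

1695710200 in hexadecimal, padded to 32 bits, is 0x65127BF8.
Split into bytes (most-significant first): 65 12 7B F8.
In little-endian order the low byte comes first in memory.
So at ascending addresses the bytes are F8 7B 12 65.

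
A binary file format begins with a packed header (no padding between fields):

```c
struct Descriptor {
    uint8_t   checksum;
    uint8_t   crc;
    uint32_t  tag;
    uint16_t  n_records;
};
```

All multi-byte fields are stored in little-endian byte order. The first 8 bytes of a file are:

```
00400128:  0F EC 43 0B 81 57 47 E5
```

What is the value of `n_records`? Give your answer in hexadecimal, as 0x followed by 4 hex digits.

0xE547

`n_records` follows `checksum` (1 B), `crc` (1 B), `tag` (4 B), so it starts at offset 1 + 1 + 4 = 6 and occupies 2 bytes.
Bytes at offsets 6..7: 47 E5.
In little-endian order the low byte comes first in memory.
Reassemble most-significant byte first: E5 47 → 0xE547.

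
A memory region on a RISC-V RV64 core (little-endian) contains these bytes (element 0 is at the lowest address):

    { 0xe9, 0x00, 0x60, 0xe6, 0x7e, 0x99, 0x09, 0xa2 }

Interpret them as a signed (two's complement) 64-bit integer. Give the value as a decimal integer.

-6770711794464849687

Little-endian: lowest address holds the least-significant byte.
Reassemble most-significant byte first: A2 09 99 7E E6 60 00 E9 → 0xA209997EE66000E9.
Top bit is set, so as a signed 64-bit value this is 0xA209997EE66000E9 − 2^64 = -6770711794464849687.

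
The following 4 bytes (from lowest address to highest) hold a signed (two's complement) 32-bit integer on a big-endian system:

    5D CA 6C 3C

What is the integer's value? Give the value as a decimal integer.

1573547068

In big-endian order the high byte comes first in memory.
The bytes are already most-significant first: 0x5DCA6C3C.
0x5DCA6C3C = 1573547068.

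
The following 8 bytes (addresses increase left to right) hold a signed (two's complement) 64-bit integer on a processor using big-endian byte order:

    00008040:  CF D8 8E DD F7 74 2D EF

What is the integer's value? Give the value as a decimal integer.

-3469866428898464273

Big-endian stores the most-significant byte at the lowest address.
The bytes are already most-significant first: 0xCFD88EDDF7742DEF.
Top bit is set, so as a signed 64-bit value this is 0xCFD88EDDF7742DEF − 2^64 = -3469866428898464273.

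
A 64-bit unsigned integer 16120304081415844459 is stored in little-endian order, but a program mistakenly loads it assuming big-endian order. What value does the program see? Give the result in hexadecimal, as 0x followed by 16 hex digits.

16120304081415844459 in 64-bit hexadecimal is 0xDFB6D3272C12326B.
Stored little-endian, the bytes at ascending addresses are 6B 32 12 2C 27 D3 B6 DF.
Read back as big-endian, the last byte is least significant, giving 0x6B32122C27D3B6DF.

0x6B32122C27D3B6DF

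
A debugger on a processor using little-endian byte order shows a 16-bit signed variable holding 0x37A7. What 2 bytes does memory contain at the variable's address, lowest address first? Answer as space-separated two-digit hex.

Split into bytes (most-significant first): 37 A7.
Little-endian stores the least-significant byte at the lowest address.
So at ascending addresses the bytes are A7 37.

A7 37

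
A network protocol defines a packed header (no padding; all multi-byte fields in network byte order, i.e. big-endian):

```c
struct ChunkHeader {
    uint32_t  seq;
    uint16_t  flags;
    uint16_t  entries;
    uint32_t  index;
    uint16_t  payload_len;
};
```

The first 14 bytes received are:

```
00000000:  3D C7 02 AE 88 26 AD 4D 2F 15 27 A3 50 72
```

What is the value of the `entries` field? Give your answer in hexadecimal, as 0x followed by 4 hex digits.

0xAD4D

`entries` follows `seq` (4 B), `flags` (2 B), so it starts at offset 4 + 2 = 6 and occupies 2 bytes.
Bytes at offsets 6..7: AD 4D.
Big-endian: lowest address holds the most-significant byte.
The bytes are already most-significant first: 0xAD4D.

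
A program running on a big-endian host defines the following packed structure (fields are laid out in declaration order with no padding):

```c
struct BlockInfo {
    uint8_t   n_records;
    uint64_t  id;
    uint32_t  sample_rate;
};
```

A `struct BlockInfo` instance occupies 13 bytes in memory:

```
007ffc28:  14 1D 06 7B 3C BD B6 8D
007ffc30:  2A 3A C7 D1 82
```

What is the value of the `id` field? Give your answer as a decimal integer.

`id` follows `n_records` (1 byte), so it starts at byte offset 1 and occupies 8 bytes.
Bytes at offsets 1..8: 1D 06 7B 3C BD B6 8D 2A.
Big-endian stores the most-significant byte at the lowest address.
The bytes are already most-significant first: 0x1D067B3CBDB68D2A.
0x1D067B3CBDB68D2A = 2091494577771285802.

2091494577771285802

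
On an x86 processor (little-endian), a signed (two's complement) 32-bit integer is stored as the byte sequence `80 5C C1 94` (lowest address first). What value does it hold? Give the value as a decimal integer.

-1799267200

Little-endian stores the least-significant byte at the lowest address.
Reassemble most-significant byte first: 94 C1 5C 80 → 0x94C15C80.
Top bit is set, so as a signed 32-bit value this is 0x94C15C80 − 2^32 = -1799267200.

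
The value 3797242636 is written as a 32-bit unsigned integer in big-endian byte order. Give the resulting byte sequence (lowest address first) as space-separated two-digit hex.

3797242636 in hexadecimal, padded to 32 bits, is 0xE255530C.
Split into bytes (most-significant first): E2 55 53 0C.
Big-endian stores the most-significant byte at the lowest address.
So the memory order matches the most-significant-first order: E2 55 53 0C.

E2 55 53 0C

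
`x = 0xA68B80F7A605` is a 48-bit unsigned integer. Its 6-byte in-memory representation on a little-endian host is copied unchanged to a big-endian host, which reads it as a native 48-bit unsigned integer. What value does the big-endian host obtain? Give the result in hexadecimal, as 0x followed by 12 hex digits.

0x05A6F7808BA6

Stored little-endian, the bytes at ascending addresses are 05 A6 F7 80 8B A6.
Read back as big-endian, the last byte is least significant, giving 0x05A6F7808BA6.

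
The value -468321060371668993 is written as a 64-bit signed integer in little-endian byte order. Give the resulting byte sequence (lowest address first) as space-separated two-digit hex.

FF 5F B6 13 7A 30 80 F9

Two's complement of -468321060371668993 in 64 bits: 468321060371668993 = 0x067FCF85EC49A001; invert → 0xF980307A13B65FFE; add 1 → 0xF980307A13B65FFF.
Split into bytes (most-significant first): F9 80 30 7A 13 B6 5F FF.
Little-endian stores the least-significant byte at the lowest address.
So at ascending addresses the bytes are FF 5F B6 13 7A 30 80 F9.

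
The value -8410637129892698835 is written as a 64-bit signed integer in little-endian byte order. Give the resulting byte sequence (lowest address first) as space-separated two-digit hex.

Two's complement of -8410637129892698835 in 64 bits: 8410637129892698835 = 0x74B895E87DF71AD3; invert → 0x8B476A178208E52C; add 1 → 0x8B476A178208E52D.
Split into bytes (most-significant first): 8B 47 6A 17 82 08 E5 2D.
In little-endian order the low byte comes first in memory.
So at ascending addresses the bytes are 2D E5 08 82 17 6A 47 8B.

2D E5 08 82 17 6A 47 8B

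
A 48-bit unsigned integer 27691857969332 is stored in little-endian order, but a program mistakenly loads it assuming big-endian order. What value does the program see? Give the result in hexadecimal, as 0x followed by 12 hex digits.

0xB4805B832F19

27691857969332 in 48-bit hexadecimal is 0x192F835B80B4.
Stored little-endian, the bytes at ascending addresses are B4 80 5B 83 2F 19.
Read back as big-endian, the last byte is least significant, giving 0xB4805B832F19.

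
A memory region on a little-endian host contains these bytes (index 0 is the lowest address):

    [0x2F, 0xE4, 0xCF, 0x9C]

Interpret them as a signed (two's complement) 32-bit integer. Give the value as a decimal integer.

Little-endian: lowest address holds the least-significant byte.
Reassemble most-significant byte first: 9C CF E4 2F → 0x9CCFE42F.
Top bit is set, so as a signed 32-bit value this is 0x9CCFE42F − 2^32 = -1664097233.

-1664097233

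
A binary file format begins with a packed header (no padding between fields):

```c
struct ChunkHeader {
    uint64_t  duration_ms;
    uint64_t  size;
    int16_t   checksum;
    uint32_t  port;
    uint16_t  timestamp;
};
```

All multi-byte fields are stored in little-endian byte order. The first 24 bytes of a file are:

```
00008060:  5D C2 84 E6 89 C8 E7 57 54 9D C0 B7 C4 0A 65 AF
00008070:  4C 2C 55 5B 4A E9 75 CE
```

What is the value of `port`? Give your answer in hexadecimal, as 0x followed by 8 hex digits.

0xE94A5B55

`port` follows `duration_ms` (8 B), `size` (8 B), `checksum` (2 B), so it starts at offset 8 + 8 + 2 = 18 and occupies 4 bytes.
Bytes at offsets 18..21: 55 5B 4A E9.
Little-endian stores the least-significant byte at the lowest address.
Reassemble most-significant byte first: E9 4A 5B 55 → 0xE94A5B55.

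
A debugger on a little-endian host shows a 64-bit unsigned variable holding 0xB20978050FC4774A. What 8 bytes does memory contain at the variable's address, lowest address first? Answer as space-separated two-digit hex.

4A 77 C4 0F 05 78 09 B2

Split into bytes (most-significant first): B2 09 78 05 0F C4 77 4A.
Little-endian: lowest address holds the least-significant byte.
So at ascending addresses the bytes are 4A 77 C4 0F 05 78 09 B2.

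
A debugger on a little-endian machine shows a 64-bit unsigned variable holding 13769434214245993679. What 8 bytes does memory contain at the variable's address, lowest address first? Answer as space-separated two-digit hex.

CF 0C 3E DA 76 DB 16 BF

13769434214245993679 in hexadecimal, padded to 64 bits, is 0xBF16DB76DA3E0CCF.
Split into bytes (most-significant first): BF 16 DB 76 DA 3E 0C CF.
Little-endian: lowest address holds the least-significant byte.
So at ascending addresses the bytes are CF 0C 3E DA 76 DB 16 BF.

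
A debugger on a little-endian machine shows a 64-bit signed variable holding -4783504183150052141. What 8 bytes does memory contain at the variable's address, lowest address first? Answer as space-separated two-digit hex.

D3 FC BE 1D 4A 94 9D BD

Two's complement of -4783504183150052141 in 64 bits: 4783504183150052141 = 0x42626BB5E241032D; invert → 0xBD9D944A1DBEFCD2; add 1 → 0xBD9D944A1DBEFCD3.
Split into bytes (most-significant first): BD 9D 94 4A 1D BE FC D3.
Little-endian: lowest address holds the least-significant byte.
So at ascending addresses the bytes are D3 FC BE 1D 4A 94 9D BD.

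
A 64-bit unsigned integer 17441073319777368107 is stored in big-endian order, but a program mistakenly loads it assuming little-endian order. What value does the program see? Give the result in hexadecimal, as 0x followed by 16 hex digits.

17441073319777368107 in 64-bit hexadecimal is 0xF20B23C70EDF782B.
Stored big-endian, the bytes at ascending addresses are F2 0B 23 C7 0E DF 78 2B.
Read back as little-endian, the first byte is least significant, giving 0x2B78DF0EC7230BF2.

0x2B78DF0EC7230BF2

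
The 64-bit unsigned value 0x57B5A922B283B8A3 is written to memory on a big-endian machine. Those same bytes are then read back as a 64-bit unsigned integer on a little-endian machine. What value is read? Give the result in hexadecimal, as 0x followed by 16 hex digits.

0xA3B883B222A9B557

Stored big-endian, the bytes at ascending addresses are 57 B5 A9 22 B2 83 B8 A3.
Read back as little-endian, the first byte is least significant, giving 0xA3B883B222A9B557.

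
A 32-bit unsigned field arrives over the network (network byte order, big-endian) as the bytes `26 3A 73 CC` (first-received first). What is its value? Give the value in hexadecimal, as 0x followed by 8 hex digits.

0x263A73CC

Big-endian stores the most-significant byte at the lowest address.
The bytes are already most-significant first: 0x263A73CC.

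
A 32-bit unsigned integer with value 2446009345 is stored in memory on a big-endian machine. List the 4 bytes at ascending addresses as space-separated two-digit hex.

2446009345 in hexadecimal, padded to 32 bits, is 0x91CB2401.
Split into bytes (most-significant first): 91 CB 24 01.
Big-endian: lowest address holds the most-significant byte.
So the memory order matches the most-significant-first order: 91 CB 24 01.

91 CB 24 01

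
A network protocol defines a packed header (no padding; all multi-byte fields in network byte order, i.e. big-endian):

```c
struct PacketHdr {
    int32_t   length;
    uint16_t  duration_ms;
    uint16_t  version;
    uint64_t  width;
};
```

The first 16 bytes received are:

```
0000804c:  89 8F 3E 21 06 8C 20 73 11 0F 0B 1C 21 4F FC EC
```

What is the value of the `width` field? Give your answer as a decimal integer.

`width` follows `length` (4 B), `duration_ms` (2 B), `version` (2 B), so it starts at offset 4 + 2 + 2 = 8 and occupies 8 bytes.
Bytes at offsets 8..15: 11 0F 0B 1C 21 4F FC EC.
Big-endian: lowest address holds the most-significant byte.
The bytes are already most-significant first: 0x110F0B1C214FFCEC.
0x110F0B1C214FFCEC = 1229213438741314796.

1229213438741314796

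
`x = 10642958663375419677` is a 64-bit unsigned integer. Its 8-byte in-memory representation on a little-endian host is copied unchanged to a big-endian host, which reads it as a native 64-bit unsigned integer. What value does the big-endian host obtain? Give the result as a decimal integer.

10642958663375419677 in 64-bit hexadecimal is 0x93B36283F9A8791D.
Stored little-endian, the bytes at ascending addresses are 1D 79 A8 F9 83 62 B3 93.
Read back as big-endian, the last byte is least significant, giving 0x1D79A8F98362B393.
0x1D79A8F98362B393 = 2123914488886506387.

2123914488886506387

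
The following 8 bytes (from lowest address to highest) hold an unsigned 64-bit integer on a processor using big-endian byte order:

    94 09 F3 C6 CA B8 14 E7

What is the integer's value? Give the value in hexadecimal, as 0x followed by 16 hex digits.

0x9409F3C6CAB814E7

In big-endian order the high byte comes first in memory.
The bytes are already most-significant first: 0x9409F3C6CAB814E7.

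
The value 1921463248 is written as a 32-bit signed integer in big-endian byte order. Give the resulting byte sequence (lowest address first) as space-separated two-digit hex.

1921463248 in hexadecimal, padded to 32 bits, is 0x728733D0.
Split into bytes (most-significant first): 72 87 33 D0.
Big-endian: lowest address holds the most-significant byte.
So the memory order matches the most-significant-first order: 72 87 33 D0.

72 87 33 D0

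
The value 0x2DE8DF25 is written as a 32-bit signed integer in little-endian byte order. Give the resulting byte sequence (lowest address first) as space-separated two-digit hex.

Split into bytes (most-significant first): 2D E8 DF 25.
In little-endian order the low byte comes first in memory.
So at ascending addresses the bytes are 25 DF E8 2D.

25 DF E8 2D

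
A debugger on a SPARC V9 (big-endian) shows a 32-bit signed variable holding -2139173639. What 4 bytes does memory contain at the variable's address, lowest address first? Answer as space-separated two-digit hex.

Two's complement of -2139173639 in 32 bits: 2139173639 = 0x7F813307; invert → 0x807ECCF8; add 1 → 0x807ECCF9.
Split into bytes (most-significant first): 80 7E CC F9.
In big-endian order the high byte comes first in memory.
So the memory order matches the most-significant-first order: 80 7E CC F9.

80 7E CC F9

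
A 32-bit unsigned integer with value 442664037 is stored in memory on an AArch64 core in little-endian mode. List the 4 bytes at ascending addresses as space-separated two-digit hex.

65 84 62 1A

442664037 in hexadecimal, padded to 32 bits, is 0x1A628465.
Split into bytes (most-significant first): 1A 62 84 65.
Little-endian stores the least-significant byte at the lowest address.
So at ascending addresses the bytes are 65 84 62 1A.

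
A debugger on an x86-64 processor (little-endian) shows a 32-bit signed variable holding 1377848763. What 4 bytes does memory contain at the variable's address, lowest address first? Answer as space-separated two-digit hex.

BB 4D 20 52

1377848763 in hexadecimal, padded to 32 bits, is 0x52204DBB.
Split into bytes (most-significant first): 52 20 4D BB.
Little-endian: lowest address holds the least-significant byte.
So at ascending addresses the bytes are BB 4D 20 52.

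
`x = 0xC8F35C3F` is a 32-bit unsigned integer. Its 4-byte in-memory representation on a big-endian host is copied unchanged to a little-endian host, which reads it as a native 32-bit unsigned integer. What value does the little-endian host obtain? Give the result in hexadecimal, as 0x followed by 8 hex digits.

0x3F5CF3C8

Stored big-endian, the bytes at ascending addresses are C8 F3 5C 3F.
Read back as little-endian, the first byte is least significant, giving 0x3F5CF3C8.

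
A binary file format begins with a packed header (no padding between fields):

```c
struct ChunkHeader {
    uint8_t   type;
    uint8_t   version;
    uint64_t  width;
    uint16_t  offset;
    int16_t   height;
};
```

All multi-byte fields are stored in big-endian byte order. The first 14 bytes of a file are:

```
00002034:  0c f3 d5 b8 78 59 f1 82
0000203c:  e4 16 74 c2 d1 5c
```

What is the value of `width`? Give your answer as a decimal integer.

`width` follows `type` (1 B), `version` (1 B), so it starts at offset 1 + 1 = 2 and occupies 8 bytes.
Bytes at offsets 2..9: D5 B8 78 59 F1 82 E4 16.
Big-endian stores the most-significant byte at the lowest address.
The bytes are already most-significant first: 0xD5B87859F182E416.
0xD5B87859F182E416 = 15400191253492720662.

15400191253492720662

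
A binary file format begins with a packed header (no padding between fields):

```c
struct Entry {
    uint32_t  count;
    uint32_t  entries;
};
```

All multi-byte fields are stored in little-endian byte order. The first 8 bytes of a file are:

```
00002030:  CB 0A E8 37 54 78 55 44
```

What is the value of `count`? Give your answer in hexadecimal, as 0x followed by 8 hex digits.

0x37E80ACB

`count` is the first field, at byte offset 0, occupying 4 bytes.
Bytes at offsets 0..3: CB 0A E8 37.
In little-endian order the low byte comes first in memory.
Reassemble most-significant byte first: 37 E8 0A CB → 0x37E80ACB.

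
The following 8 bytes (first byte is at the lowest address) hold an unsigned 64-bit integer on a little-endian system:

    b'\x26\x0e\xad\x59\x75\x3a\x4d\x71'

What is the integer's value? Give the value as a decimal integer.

8164245975182675494

In little-endian order the low byte comes first in memory.
Reassemble most-significant byte first: 71 4D 3A 75 59 AD 0E 26 → 0x714D3A7559AD0E26.
0x714D3A7559AD0E26 = 8164245975182675494.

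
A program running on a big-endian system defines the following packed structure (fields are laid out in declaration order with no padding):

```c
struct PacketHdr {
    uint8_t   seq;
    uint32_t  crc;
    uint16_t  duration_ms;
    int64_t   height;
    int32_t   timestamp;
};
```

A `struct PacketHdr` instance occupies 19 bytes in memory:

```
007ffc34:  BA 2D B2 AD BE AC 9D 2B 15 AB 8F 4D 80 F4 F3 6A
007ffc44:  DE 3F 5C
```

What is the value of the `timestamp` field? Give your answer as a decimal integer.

`timestamp` follows `seq` (1 B), `crc` (4 B), `duration_ms` (2 B), `height` (8 B), so it starts at offset 1 + 4 + 2 + 8 = 15 and occupies 4 bytes.
Bytes at offsets 15..18: 6A DE 3F 5C.
In big-endian order the high byte comes first in memory.
The bytes are already most-significant first: 0x6ADE3F5C.
0x6ADE3F5C = 1792950108.

1792950108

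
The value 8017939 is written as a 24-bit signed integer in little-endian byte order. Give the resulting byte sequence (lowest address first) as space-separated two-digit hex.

8017939 in hexadecimal, padded to 24 bits, is 0x7A5813.
Split into bytes (most-significant first): 7A 58 13.
Little-endian: lowest address holds the least-significant byte.
So at ascending addresses the bytes are 13 58 7A.

13 58 7A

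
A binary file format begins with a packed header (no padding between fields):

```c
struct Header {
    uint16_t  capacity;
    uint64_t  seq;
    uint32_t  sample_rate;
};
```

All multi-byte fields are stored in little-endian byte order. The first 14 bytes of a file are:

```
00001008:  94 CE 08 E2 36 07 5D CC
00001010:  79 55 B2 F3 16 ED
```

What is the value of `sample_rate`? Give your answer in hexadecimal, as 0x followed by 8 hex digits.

0xED16F3B2

`sample_rate` follows `capacity` (2 B), `seq` (8 B), so it starts at offset 2 + 8 = 10 and occupies 4 bytes.
Bytes at offsets 10..13: B2 F3 16 ED.
Little-endian: lowest address holds the least-significant byte.
Reassemble most-significant byte first: ED 16 F3 B2 → 0xED16F3B2.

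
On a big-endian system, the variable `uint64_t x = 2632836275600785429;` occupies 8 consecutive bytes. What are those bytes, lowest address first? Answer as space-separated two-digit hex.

2632836275600785429 in hexadecimal, padded to 64 bits, is 0x2489B6A4AEF28015.
Split into bytes (most-significant first): 24 89 B6 A4 AE F2 80 15.
In big-endian order the high byte comes first in memory.
So the memory order matches the most-significant-first order: 24 89 B6 A4 AE F2 80 15.

24 89 B6 A4 AE F2 80 15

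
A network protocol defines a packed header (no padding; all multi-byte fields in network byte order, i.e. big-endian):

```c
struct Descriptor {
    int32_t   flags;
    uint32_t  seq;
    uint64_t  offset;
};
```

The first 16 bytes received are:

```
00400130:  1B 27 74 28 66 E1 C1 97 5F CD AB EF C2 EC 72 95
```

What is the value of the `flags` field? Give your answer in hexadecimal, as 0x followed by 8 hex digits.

0x1B277428

`flags` is the first field, at byte offset 0, occupying 4 bytes.
Bytes at offsets 0..3: 1B 27 74 28.
Big-endian stores the most-significant byte at the lowest address.
The bytes are already most-significant first: 0x1B277428.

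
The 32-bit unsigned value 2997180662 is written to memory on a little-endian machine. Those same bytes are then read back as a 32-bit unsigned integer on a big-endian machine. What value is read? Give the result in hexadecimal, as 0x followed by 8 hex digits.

0xF658A5B2

2997180662 in 32-bit hexadecimal is 0xB2A558F6.
Stored little-endian, the bytes at ascending addresses are F6 58 A5 B2.
Read back as big-endian, the last byte is least significant, giving 0xF658A5B2.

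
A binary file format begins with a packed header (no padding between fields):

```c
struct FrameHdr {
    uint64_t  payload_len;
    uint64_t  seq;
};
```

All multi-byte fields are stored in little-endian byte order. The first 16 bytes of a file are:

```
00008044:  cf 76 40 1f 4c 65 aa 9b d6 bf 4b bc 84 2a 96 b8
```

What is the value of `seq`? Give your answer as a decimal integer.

`seq` follows `payload_len` (8 bytes), so it starts at byte offset 8 and occupies 8 bytes.
Bytes at offsets 8..15: D6 BF 4B BC 84 2A 96 B8.
Little-endian stores the least-significant byte at the lowest address.
Reassemble most-significant byte first: B8 96 2A 84 BC 4B BF D6 → 0xB8962A84BC4BBFD6.
0xB8962A84BC4BBFD6 = 13300865299068469206.

13300865299068469206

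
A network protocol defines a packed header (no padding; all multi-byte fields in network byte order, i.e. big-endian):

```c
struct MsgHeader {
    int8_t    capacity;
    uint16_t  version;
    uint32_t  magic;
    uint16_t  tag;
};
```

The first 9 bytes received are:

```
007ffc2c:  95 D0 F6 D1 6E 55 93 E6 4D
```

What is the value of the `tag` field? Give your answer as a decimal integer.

58957

`tag` follows `capacity` (1 B), `version` (2 B), `magic` (4 B), so it starts at offset 1 + 2 + 4 = 7 and occupies 2 bytes.
Bytes at offsets 7..8: E6 4D.
Big-endian stores the most-significant byte at the lowest address.
The bytes are already most-significant first: 0xE64D.
0xE64D = 58957.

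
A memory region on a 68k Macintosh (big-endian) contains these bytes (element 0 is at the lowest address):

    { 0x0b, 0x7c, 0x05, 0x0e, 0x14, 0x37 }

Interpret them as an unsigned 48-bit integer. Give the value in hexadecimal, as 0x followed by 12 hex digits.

Big-endian stores the most-significant byte at the lowest address.
The bytes are already most-significant first: 0x0B7C050E1437.

0x0B7C050E1437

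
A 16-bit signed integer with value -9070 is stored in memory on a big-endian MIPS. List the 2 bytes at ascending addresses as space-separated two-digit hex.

DC 92

Two's complement of -9070 in 16 bits: 9070 = 0x236E; invert → 0xDC91; add 1 → 0xDC92.
Split into bytes (most-significant first): DC 92.
Big-endian: lowest address holds the most-significant byte.
So the memory order matches the most-significant-first order: DC 92.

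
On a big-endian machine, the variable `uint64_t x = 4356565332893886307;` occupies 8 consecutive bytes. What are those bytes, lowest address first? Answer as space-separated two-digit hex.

4356565332893886307 in hexadecimal, padded to 64 bits, is 0x3C75A11693EBE763.
Split into bytes (most-significant first): 3C 75 A1 16 93 EB E7 63.
Big-endian stores the most-significant byte at the lowest address.
So the memory order matches the most-significant-first order: 3C 75 A1 16 93 EB E7 63.

3C 75 A1 16 93 EB E7 63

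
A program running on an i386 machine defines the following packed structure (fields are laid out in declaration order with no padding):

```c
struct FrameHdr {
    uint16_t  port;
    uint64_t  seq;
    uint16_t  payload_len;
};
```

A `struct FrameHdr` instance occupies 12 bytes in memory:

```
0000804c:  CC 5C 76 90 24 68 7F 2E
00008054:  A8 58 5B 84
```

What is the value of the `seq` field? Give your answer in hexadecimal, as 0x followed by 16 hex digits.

`seq` follows `port` (2 bytes), so it starts at byte offset 2 and occupies 8 bytes.
Bytes at offsets 2..9: 76 90 24 68 7F 2E A8 58.
Little-endian: lowest address holds the least-significant byte.
Reassemble most-significant byte first: 58 A8 2E 7F 68 24 90 76 → 0x58A82E7F68249076.

0x58A82E7F68249076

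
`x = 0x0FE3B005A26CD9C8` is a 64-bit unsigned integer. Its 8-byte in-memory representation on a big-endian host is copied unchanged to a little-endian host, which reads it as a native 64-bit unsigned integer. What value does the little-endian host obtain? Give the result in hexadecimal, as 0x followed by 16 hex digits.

0xC8D96CA205B0E30F

Stored big-endian, the bytes at ascending addresses are 0F E3 B0 05 A2 6C D9 C8.
Read back as little-endian, the first byte is least significant, giving 0xC8D96CA205B0E30F.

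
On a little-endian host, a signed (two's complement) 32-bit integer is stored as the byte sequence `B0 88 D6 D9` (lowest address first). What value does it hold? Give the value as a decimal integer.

-640251728

Little-endian: lowest address holds the least-significant byte.
Reassemble most-significant byte first: D9 D6 88 B0 → 0xD9D688B0.
Top bit is set, so as a signed 32-bit value this is 0xD9D688B0 − 2^32 = -640251728.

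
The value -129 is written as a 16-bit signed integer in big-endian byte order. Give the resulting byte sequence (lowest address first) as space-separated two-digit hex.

FF 7F

Two's complement of -129 in 16 bits: 129 = 0x0081; invert → 0xFF7E; add 1 → 0xFF7F.
Split into bytes (most-significant first): FF 7F.
Big-endian stores the most-significant byte at the lowest address.
So the memory order matches the most-significant-first order: FF 7F.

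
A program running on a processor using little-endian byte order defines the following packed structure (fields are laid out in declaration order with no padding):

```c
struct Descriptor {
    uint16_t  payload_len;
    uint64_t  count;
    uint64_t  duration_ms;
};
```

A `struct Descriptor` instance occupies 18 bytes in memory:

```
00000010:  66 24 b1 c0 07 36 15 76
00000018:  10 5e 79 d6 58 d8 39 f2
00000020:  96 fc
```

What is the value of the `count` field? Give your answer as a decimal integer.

6778047272665465009

`count` follows `payload_len` (2 bytes), so it starts at byte offset 2 and occupies 8 bytes.
Bytes at offsets 2..9: B1 C0 07 36 15 76 10 5E.
In little-endian order the low byte comes first in memory.
Reassemble most-significant byte first: 5E 10 76 15 36 07 C0 B1 → 0x5E1076153607C0B1.
0x5E1076153607C0B1 = 6778047272665465009.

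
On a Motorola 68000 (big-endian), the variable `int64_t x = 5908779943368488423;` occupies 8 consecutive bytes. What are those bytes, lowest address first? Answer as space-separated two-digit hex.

5908779943368488423 in hexadecimal, padded to 64 bits, is 0x5200340D6C6E75E7.
Split into bytes (most-significant first): 52 00 34 0D 6C 6E 75 E7.
Big-endian: lowest address holds the most-significant byte.
So the memory order matches the most-significant-first order: 52 00 34 0D 6C 6E 75 E7.

52 00 34 0D 6C 6E 75 E7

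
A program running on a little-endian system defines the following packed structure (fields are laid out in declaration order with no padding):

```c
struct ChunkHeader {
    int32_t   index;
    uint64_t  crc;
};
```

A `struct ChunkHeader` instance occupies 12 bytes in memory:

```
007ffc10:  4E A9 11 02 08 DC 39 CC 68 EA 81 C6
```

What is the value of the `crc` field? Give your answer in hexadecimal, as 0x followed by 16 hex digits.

`crc` follows `index` (4 bytes), so it starts at byte offset 4 and occupies 8 bytes.
Bytes at offsets 4..11: 08 DC 39 CC 68 EA 81 C6.
Little-endian: lowest address holds the least-significant byte.
Reassemble most-significant byte first: C6 81 EA 68 CC 39 DC 08 → 0xC681EA68CC39DC08.

0xC681EA68CC39DC08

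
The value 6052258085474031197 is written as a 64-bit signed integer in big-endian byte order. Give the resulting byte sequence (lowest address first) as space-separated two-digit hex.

6052258085474031197 in hexadecimal, padded to 64 bits, is 0x53FDF0A999AA565D.
Split into bytes (most-significant first): 53 FD F0 A9 99 AA 56 5D.
Big-endian: lowest address holds the most-significant byte.
So the memory order matches the most-significant-first order: 53 FD F0 A9 99 AA 56 5D.

53 FD F0 A9 99 AA 56 5D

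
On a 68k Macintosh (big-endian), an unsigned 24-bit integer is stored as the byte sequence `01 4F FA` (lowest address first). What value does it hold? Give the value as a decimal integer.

Big-endian: lowest address holds the most-significant byte.
The bytes are already most-significant first: 0x014FFA.
0x014FFA = 86010.

86010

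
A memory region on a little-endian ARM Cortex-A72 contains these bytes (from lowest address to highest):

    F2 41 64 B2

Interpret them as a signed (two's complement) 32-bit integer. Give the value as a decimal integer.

Little-endian stores the least-significant byte at the lowest address.
Reassemble most-significant byte first: B2 64 41 F2 → 0xB26441F2.
Top bit is set, so as a signed 32-bit value this is 0xB26441F2 − 2^32 = -1302052366.

-1302052366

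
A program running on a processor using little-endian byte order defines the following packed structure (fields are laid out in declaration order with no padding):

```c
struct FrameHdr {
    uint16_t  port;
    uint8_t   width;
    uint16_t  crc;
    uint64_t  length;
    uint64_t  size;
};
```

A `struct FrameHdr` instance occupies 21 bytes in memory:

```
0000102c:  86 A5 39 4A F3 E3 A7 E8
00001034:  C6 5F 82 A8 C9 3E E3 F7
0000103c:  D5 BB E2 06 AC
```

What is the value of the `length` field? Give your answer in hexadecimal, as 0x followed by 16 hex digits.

0xC9A8825FC6E8A7E3

`length` follows `port` (2 B), `width` (1 B), `crc` (2 B), so it starts at offset 2 + 1 + 2 = 5 and occupies 8 bytes.
Bytes at offsets 5..12: E3 A7 E8 C6 5F 82 A8 C9.
Little-endian: lowest address holds the least-significant byte.
Reassemble most-significant byte first: C9 A8 82 5F C6 E8 A7 E3 → 0xC9A8825FC6E8A7E3.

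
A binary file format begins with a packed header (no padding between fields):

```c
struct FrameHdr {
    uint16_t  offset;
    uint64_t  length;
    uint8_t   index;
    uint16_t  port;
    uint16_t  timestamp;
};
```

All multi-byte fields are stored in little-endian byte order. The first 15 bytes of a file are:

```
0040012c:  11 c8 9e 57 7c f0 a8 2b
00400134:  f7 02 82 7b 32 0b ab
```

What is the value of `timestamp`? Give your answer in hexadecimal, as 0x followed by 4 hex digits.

0xAB0B

`timestamp` follows `offset` (2 B), `length` (8 B), `index` (1 B), `port` (2 B), so it starts at offset 2 + 8 + 1 + 2 = 13 and occupies 2 bytes.
Bytes at offsets 13..14: 0B AB.
In little-endian order the low byte comes first in memory.
Reassemble most-significant byte first: AB 0B → 0xAB0B.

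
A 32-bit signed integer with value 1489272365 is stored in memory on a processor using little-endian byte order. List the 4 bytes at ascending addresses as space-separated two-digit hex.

2D 7E C4 58

1489272365 in hexadecimal, padded to 32 bits, is 0x58C47E2D.
Split into bytes (most-significant first): 58 C4 7E 2D.
Little-endian stores the least-significant byte at the lowest address.
So at ascending addresses the bytes are 2D 7E C4 58.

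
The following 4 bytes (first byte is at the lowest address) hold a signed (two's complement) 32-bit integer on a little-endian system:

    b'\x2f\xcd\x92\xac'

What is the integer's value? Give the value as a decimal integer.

Little-endian stores the least-significant byte at the lowest address.
Reassemble most-significant byte first: AC 92 CD 2F → 0xAC92CD2F.
Top bit is set, so as a signed 32-bit value this is 0xAC92CD2F − 2^32 = -1399665361.

-1399665361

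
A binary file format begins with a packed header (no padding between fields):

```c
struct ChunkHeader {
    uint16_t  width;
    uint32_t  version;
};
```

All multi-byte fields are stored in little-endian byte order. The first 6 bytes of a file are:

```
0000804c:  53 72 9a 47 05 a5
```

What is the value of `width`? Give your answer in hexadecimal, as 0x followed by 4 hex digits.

`width` is the first field, at byte offset 0, occupying 2 bytes.
Bytes at offsets 0..1: 53 72.
In little-endian order the low byte comes first in memory.
Reassemble most-significant byte first: 72 53 → 0x7253.

0x7253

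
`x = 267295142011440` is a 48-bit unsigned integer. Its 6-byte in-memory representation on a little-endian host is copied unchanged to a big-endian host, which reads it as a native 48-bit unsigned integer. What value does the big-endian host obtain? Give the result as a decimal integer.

267295142011440 in 48-bit hexadecimal is 0xF31A7FFD6230.
Stored little-endian, the bytes at ascending addresses are 30 62 FD 7F 1A F3.
Read back as big-endian, the last byte is least significant, giving 0x3062FD7F1AF3.
0x3062FD7F1AF3 = 53201717893875.

53201717893875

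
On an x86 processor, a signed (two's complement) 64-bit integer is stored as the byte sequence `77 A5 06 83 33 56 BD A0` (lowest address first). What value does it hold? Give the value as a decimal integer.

-6864235477801196169

Little-endian: lowest address holds the least-significant byte.
Reassemble most-significant byte first: A0 BD 56 33 83 06 A5 77 → 0xA0BD56338306A577.
Top bit is set, so as a signed 64-bit value this is 0xA0BD56338306A577 − 2^64 = -6864235477801196169.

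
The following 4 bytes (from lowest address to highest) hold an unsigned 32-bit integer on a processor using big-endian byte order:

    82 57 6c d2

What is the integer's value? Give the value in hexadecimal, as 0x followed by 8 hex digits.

Big-endian: lowest address holds the most-significant byte.
The bytes are already most-significant first: 0x82576CD2.

0x82576CD2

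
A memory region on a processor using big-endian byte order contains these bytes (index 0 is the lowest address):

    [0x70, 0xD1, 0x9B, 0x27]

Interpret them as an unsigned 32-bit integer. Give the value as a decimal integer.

1892784935

In big-endian order the high byte comes first in memory.
The bytes are already most-significant first: 0x70D19B27.
0x70D19B27 = 1892784935.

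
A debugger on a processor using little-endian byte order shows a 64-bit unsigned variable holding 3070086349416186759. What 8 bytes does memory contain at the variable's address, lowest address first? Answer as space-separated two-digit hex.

3070086349416186759 in hexadecimal, padded to 64 bits, is 0x2A9B2344CEBA4387.
Split into bytes (most-significant first): 2A 9B 23 44 CE BA 43 87.
Little-endian stores the least-significant byte at the lowest address.
So at ascending addresses the bytes are 87 43 BA CE 44 23 9B 2A.

87 43 BA CE 44 23 9B 2A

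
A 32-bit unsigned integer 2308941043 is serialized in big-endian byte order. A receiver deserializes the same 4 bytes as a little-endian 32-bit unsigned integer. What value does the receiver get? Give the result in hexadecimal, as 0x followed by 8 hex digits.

2308941043 in 32-bit hexadecimal is 0x899FA4F3.
Stored big-endian, the bytes at ascending addresses are 89 9F A4 F3.
Read back as little-endian, the first byte is least significant, giving 0xF3A49F89.

0xF3A49F89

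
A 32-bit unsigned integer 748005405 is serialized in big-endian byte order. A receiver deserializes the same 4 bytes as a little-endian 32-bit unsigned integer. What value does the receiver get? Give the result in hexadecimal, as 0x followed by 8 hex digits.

0x1DA8952C

748005405 in 32-bit hexadecimal is 0x2C95A81D.
Stored big-endian, the bytes at ascending addresses are 2C 95 A8 1D.
Read back as little-endian, the first byte is least significant, giving 0x1DA8952C.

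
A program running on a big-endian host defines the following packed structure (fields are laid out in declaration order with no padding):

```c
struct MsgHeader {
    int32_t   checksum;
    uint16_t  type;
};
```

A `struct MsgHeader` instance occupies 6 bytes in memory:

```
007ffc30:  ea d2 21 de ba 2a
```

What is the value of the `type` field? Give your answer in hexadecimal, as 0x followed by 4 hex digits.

`type` follows `checksum` (4 bytes), so it starts at byte offset 4 and occupies 2 bytes.
Bytes at offsets 4..5: BA 2A.
Big-endian stores the most-significant byte at the lowest address.
The bytes are already most-significant first: 0xBA2A.

0xBA2A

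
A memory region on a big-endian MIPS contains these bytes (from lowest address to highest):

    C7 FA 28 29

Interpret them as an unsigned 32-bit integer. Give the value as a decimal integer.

In big-endian order the high byte comes first in memory.
The bytes are already most-significant first: 0xC7FA2829.
0xC7FA2829 = 3355060265.

3355060265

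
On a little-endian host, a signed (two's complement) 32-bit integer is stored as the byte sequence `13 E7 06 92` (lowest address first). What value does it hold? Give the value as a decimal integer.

In little-endian order the low byte comes first in memory.
Reassemble most-significant byte first: 92 06 E7 13 → 0x9206E713.
Top bit is set, so as a signed 32-bit value this is 0x9206E713 − 2^32 = -1845041389.

-1845041389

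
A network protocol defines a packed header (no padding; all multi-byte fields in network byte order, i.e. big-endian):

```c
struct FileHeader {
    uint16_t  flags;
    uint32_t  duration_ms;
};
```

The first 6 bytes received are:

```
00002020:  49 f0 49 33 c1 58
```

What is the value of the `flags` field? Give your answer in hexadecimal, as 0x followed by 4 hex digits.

0x49F0

`flags` is the first field, at byte offset 0, occupying 2 bytes.
Bytes at offsets 0..1: 49 F0.
In big-endian order the high byte comes first in memory.
The bytes are already most-significant first: 0x49F0.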